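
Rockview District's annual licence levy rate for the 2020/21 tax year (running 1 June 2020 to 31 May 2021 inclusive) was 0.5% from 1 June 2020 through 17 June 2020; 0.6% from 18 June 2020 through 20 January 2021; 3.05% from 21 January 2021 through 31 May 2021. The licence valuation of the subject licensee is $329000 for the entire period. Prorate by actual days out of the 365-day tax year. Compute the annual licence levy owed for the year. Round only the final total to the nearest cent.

1 June – 17 June 2020: 17 days at 0.5% → $329000 × 0.5% × 17/365 = $76.6164
18 June 2020 – 20 January 2021: 217 days at 0.6% → $329000 × 0.6% × 217/365 = $1173.5836
21 January – 31 May 2021: 131 days at 3.05% → $329000 × 3.05% × 131/365 = $3601.4233
Total = $4851.6233

$4851.62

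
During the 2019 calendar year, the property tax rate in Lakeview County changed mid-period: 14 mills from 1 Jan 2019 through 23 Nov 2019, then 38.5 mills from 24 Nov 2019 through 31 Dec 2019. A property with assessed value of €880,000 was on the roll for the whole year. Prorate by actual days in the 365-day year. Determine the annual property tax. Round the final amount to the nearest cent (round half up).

€14,564.60

1 Jan – 23 Nov 2019: 327 days at 14 mills → €880,000 × 1.4% × 327/365 = €11,037.3699
24 Nov – 31 Dec 2019: 38 days at 38.5 mills → €880,000 × 3.85% × 38/365 = €3,527.2329
Total = €14,564.6027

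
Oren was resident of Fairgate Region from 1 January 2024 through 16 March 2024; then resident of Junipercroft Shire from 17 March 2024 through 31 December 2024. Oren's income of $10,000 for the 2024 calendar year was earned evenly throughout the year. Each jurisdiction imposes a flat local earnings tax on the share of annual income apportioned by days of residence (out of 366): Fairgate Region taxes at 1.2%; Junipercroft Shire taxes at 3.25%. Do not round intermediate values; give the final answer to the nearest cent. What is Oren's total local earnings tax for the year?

Fairgate Region, 1 January – 16 March 2024: 76 days → $10,000 × 1.2% × 76/366 = $24.9180
Junipercroft Shire, 17 March – 31 December 2024: 290 days → $10,000 × 3.25% × 290/366 = $257.5137
Total = $282.4317

$282.43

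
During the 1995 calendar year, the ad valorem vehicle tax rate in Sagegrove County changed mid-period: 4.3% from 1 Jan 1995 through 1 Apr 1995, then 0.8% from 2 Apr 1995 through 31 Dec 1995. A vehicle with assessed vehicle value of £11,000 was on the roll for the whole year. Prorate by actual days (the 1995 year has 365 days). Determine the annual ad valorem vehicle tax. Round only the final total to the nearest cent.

1 Jan – 1 Apr 1995: 91 days at 4.3% → £11,000 × 4.3% × 91/365 = £117.9260
2 Apr – 31 Dec 1995: 274 days at 0.8% → £11,000 × 0.8% × 274/365 = £66.0603
Total = £183.9863

£183.99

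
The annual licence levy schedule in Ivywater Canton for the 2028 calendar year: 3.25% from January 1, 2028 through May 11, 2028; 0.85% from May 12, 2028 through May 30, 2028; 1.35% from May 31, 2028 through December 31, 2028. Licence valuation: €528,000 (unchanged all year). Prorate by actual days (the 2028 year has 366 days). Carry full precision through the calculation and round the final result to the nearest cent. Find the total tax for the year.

January 1 – May 11, 2028: 132 days at 3.25% → €528,000 × 3.25% × 132/366 = €6,188.8525
May 12 – May 30, 2028: 19 days at 0.85% → €528,000 × 0.85% × 19/366 = €232.9836
May 31 – December 31, 2028: 215 days at 1.35% → €528,000 × 1.35% × 215/366 = €4,187.2131
Total = €10,609.0492

€10,609.05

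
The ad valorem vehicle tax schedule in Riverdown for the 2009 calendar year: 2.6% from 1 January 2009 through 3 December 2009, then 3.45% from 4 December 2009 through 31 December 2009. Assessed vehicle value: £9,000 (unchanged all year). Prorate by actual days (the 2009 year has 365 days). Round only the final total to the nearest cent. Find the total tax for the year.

1 January – 3 December 2009: 337 days at 2.6% → £9,000 × 2.6% × 337/365 = £216.0493
4 December – 31 December 2009: 28 days at 3.45% → £9,000 × 3.45% × 28/365 = £23.8192
Total = £239.8685

£239.87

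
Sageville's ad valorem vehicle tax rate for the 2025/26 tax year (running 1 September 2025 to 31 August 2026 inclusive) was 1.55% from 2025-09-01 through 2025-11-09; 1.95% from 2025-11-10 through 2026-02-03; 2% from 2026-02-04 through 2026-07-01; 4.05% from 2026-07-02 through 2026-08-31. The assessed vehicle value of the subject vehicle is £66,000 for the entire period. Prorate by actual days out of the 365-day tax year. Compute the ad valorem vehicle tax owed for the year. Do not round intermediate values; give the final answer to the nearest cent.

2025-09-01 to 2025-11-09: 70 days at 1.55% → £66,000 × 1.55% × 70/365 = £196.1918
2025-11-10 to 2026-02-03: 86 days at 1.95% → £66,000 × 1.95% × 86/365 = £303.2384
2026-02-04 to 2026-07-01: 148 days at 2% → £66,000 × 2% × 148/365 = £535.2329
2026-07-02 to 2026-08-31: 61 days at 4.05% → £66,000 × 4.05% × 61/365 = £446.7205
Total = £1,481.3836

£1,481.38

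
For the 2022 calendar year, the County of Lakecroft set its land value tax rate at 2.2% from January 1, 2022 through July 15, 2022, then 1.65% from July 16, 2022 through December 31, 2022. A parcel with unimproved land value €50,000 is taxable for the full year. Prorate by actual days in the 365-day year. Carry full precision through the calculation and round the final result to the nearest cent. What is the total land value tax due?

€972.67

January 1 – July 15, 2022: 196 days at 2.2% → €50,000 × 2.2% × 196/365 = €590.6849
July 16 – December 31, 2022: 169 days at 1.65% → €50,000 × 1.65% × 169/365 = €381.9863
Total = €972.6712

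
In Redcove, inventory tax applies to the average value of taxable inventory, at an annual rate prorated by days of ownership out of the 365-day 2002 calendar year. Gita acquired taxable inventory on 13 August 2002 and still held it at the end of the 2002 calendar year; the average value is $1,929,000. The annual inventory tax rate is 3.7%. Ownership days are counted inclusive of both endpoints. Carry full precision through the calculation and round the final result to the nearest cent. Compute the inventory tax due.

Days held (13 August – 31 December 2002): 141 out of 365
Tax = $1,929,000 × 3.7% × 141/365 = $27,571.4877

$27,571.49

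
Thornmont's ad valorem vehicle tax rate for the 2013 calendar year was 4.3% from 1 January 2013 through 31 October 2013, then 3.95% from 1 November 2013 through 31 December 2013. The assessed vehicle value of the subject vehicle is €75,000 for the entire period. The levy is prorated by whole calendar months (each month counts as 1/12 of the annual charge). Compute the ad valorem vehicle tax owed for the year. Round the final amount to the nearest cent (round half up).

1 January – 31 October 2013: 10 months at 4.3% → €75,000 × 4.3% × 10/12 = €2,687.5000
1 November – 31 December 2013: 2 months at 3.95% → €75,000 × 3.95% × 2/12 = €493.7500
Total = €3,181.2500

€3,181.25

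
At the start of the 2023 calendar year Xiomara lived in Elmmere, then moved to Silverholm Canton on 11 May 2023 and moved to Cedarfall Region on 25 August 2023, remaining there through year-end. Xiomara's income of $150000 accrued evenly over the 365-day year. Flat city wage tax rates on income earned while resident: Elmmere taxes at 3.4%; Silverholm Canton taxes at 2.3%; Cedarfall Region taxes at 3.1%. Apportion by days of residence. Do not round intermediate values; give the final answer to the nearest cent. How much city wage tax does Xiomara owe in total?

Elmmere, 1 January – 10 May 2023: 130 days → $150000 × 3.4% × 130/365 = $1816.4384
Silverholm Canton, 11 May – 24 August 2023: 106 days → $150000 × 2.3% × 106/365 = $1001.9178
Cedarfall Region, 25 August – 31 December 2023: 129 days → $150000 × 3.1% × 129/365 = $1643.4247
Total = $4461.7808

$4461.78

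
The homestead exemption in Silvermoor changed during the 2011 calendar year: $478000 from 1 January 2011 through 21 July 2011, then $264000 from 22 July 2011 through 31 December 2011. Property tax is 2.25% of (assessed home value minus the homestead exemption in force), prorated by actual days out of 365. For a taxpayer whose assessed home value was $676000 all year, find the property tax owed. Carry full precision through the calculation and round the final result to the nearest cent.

1 January – 21 July 2011: 202 days, exemption $478000 → ($676000 − $478000) × 2.25% × 202/365 = $2465.5068
22 July – 31 December 2011: 163 days, exemption $264000 → ($676000 − $264000) × 2.25% × 163/365 = $4139.7534
Total = $6605.2603

$6605.26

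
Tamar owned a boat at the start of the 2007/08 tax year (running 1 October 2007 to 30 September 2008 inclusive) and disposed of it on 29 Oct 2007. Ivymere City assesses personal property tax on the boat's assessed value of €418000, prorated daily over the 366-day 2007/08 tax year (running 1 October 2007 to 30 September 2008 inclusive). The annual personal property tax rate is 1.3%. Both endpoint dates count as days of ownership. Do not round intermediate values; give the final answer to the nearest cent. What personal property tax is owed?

Days held (1 Oct – 29 Oct 2007): 29 out of 366
Tax = €418000 × 1.3% × 29/366 = €430.5628

€430.56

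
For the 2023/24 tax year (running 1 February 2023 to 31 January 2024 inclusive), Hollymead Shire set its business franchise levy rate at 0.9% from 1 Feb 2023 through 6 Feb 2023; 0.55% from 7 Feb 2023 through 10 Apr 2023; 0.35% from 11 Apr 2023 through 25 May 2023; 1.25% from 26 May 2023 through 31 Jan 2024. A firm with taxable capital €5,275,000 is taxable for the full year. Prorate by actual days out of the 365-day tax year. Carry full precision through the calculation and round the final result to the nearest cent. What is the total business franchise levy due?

1 Feb – 6 Feb 2023: 6 days at 0.9% → €5,275,000 × 0.9% × 6/365 = €780.4110
7 Feb – 10 Apr 2023: 63 days at 0.55% → €5,275,000 × 0.55% × 63/365 = €5,007.6370
11 Apr – 25 May 2023: 45 days at 0.35% → €5,275,000 × 0.35% × 45/365 = €2,276.1986
26 May 2023 – 31 Jan 2024: 251 days at 1.25% → €5,275,000 × 1.25% × 251/365 = €45,343.3219
Total = €53,407.5685

€53,407.57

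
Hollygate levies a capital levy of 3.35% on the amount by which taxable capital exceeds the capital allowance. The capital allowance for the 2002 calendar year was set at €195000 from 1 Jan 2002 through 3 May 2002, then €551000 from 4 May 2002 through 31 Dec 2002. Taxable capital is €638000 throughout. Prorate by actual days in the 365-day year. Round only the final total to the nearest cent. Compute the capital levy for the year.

€6933.40

1 Jan – 3 May 2002: 123 days, exemption €195000 → (€638000 − €195000) × 3.35% × 123/365 = €5001.0452
4 May – 31 Dec 2002: 242 days, exemption €551000 → (€638000 − €551000) × 3.35% × 242/365 = €1932.3534
Total = €6933.3986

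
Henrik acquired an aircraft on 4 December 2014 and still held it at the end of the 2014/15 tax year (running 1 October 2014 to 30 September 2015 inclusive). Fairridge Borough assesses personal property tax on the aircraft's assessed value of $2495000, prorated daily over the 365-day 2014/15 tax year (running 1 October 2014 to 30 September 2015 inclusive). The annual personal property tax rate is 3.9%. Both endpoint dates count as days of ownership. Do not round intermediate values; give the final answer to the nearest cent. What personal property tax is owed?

$80243.30

Days held (4 December 2014 – 30 September 2015): 301 out of 365
Tax = $2495000 × 3.9% × 301/365 = $80243.3014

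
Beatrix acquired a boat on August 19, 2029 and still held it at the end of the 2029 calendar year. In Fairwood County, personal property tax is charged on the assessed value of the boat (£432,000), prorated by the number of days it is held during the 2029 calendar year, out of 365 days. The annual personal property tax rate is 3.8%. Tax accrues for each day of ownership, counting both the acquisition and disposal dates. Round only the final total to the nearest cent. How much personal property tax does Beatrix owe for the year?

Days held (August 19 – December 31, 2029): 135 out of 365
Tax = £432,000 × 3.8% × 135/365 = £6,071.6712

£6,071.67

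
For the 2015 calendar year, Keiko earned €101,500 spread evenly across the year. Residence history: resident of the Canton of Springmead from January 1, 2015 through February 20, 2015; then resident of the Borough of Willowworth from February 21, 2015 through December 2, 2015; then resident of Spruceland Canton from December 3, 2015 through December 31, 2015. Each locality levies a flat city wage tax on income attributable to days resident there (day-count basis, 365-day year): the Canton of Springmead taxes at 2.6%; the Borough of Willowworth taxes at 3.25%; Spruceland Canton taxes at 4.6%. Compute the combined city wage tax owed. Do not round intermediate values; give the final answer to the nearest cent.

The Canton of Springmead, January 1 – February 20, 2015: 51 days → €101,500 × 2.6% × 51/365 = €368.7370
The Borough of Willowworth, February 21 – December 2, 2015: 285 days → €101,500 × 3.25% × 285/365 = €2,575.7363
Spruceland Canton, December 3 – December 31, 2015: 29 days → €101,500 × 4.6% × 29/365 = €370.9616
Total = €3,315.4349

€3,315.43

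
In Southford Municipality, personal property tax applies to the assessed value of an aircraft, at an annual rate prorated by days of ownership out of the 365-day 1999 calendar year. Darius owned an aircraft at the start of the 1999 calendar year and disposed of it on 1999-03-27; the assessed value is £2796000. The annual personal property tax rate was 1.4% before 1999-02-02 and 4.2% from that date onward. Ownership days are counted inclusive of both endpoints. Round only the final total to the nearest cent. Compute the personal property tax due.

1999-01-01 to 1999-02-01: 32 days at 1.4% → £2796000 × 1.4% × 32/365 = £3431.8027
1999-02-02 to 1999-03-27: 54 days at 4.2% → £2796000 × 4.2% × 54/365 = £17373.5014
Total = £20805.3041

£20805.30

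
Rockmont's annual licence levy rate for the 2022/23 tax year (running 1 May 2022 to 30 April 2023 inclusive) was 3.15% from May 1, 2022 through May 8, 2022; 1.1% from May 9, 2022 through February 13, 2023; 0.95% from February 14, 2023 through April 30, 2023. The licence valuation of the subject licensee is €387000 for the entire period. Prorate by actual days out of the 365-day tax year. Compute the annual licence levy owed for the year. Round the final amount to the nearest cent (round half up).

€4310.01

May 1 – May 8, 2022: 8 days at 3.15% → €387000 × 3.15% × 8/365 = €267.1890
May 9, 2022 – February 13, 2023: 281 days at 1.1% → €387000 × 1.1% × 281/365 = €3277.3068
February 14 – April 30, 2023: 76 days at 0.95% → €387000 × 0.95% × 76/365 = €765.5178
Total = €4310.0137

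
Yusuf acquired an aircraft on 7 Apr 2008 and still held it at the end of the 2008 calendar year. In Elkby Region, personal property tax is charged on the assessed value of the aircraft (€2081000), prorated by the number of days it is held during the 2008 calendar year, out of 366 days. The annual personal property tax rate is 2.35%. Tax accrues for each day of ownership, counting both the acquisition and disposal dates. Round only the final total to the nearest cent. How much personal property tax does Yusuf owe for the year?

Days held (7 Apr – 31 Dec 2008): 269 out of 366
Tax = €2081000 × 2.35% × 269/366 = €35942.7363

€35942.74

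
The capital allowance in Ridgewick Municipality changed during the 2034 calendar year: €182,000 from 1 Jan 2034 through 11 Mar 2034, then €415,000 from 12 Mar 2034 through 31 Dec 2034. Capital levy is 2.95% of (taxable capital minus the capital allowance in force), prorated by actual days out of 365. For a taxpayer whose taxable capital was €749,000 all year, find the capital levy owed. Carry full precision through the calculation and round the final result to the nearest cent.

€11,171.21

1 Jan – 11 Mar 2034: 70 days, exemption €182,000 → (€749,000 − €182,000) × 2.95% × 70/365 = €3,207.8219
12 Mar – 31 Dec 2034: 295 days, exemption €415,000 → (€749,000 − €415,000) × 2.95% × 295/365 = €7,963.3836
Total = €11,171.2055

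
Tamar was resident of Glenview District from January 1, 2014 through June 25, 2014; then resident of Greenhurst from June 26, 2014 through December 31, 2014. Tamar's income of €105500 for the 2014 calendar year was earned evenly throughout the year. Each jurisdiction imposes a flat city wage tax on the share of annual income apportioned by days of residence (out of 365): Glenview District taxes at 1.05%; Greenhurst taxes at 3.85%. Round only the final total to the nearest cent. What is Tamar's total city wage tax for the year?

Glenview District, January 1 – June 25, 2014: 176 days → €105500 × 1.05% × 176/365 = €534.1479
Greenhurst, June 26 – December 31, 2014: 189 days → €105500 × 3.85% × 189/365 = €2103.2075
Total = €2637.3555

€2637.36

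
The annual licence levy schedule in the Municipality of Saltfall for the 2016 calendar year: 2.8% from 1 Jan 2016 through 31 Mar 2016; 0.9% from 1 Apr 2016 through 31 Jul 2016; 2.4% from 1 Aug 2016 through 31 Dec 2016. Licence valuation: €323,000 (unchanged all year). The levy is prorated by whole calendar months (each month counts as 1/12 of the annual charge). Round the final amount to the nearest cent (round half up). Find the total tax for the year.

€6,460.00

1 Jan – 31 Mar 2016: 3 months at 2.8% → €323,000 × 2.8% × 3/12 = €2,261.0000
1 Apr – 31 Jul 2016: 4 months at 0.9% → €323,000 × 0.9% × 4/12 = €969.0000
1 Aug – 31 Dec 2016: 5 months at 2.4% → €323,000 × 2.4% × 5/12 = €3,230.0000
Total = €6,460.0000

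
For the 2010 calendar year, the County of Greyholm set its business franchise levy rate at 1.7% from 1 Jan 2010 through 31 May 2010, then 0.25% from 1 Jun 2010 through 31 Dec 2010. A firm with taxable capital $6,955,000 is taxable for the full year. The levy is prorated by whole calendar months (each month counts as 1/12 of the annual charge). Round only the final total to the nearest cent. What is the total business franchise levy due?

$59,407.29

1 Jan – 31 May 2010: 5 months at 1.7% → $6,955,000 × 1.7% × 5/12 = $49,264.5833
1 Jun – 31 Dec 2010: 7 months at 0.25% → $6,955,000 × 0.25% × 7/12 = $10,142.7083
Total = $59,407.2917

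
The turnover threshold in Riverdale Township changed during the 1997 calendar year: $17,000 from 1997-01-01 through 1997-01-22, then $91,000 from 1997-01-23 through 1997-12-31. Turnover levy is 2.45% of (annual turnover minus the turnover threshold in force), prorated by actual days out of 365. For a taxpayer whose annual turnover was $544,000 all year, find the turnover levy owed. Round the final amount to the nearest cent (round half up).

1997-01-01 to 1997-01-22: 22 days, exemption $17,000 → ($544,000 − $17,000) × 2.45% × 22/365 = $778.2274
1997-01-23 to 1997-12-31: 343 days, exemption $91,000 → ($544,000 − $91,000) × 2.45% × 343/365 = $10,429.5493
Total = $11,207.7767

$11,207.78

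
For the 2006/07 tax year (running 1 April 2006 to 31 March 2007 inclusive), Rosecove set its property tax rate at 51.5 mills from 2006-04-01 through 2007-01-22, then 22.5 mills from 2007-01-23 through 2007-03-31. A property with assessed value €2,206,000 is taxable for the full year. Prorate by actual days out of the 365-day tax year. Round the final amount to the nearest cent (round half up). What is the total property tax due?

€101,690.56

2006-04-01 to 2007-01-22: 297 days at 51.5 mills → €2,206,000 × 5.15% × 297/365 = €92,443.4877
2007-01-23 to 2007-03-31: 68 days at 22.5 mills → €2,206,000 × 2.25% × 68/365 = €9,247.0685
Total = €101,690.5562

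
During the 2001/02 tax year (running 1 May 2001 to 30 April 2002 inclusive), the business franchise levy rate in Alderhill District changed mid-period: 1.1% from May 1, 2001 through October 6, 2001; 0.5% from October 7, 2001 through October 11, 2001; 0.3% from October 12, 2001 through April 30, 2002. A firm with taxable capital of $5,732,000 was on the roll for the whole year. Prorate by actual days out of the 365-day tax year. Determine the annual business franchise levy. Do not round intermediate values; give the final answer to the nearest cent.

May 1 – October 6, 2001: 159 days at 1.1% → $5,732,000 × 1.1% × 159/365 = $27,466.4877
October 7 – October 11, 2001: 5 days at 0.5% → $5,732,000 × 0.5% × 5/365 = $392.6027
October 12, 2001 – April 30, 2002: 201 days at 0.3% → $5,732,000 × 0.3% × 201/365 = $9,469.5781
Total = $37,328.6685

$37,328.67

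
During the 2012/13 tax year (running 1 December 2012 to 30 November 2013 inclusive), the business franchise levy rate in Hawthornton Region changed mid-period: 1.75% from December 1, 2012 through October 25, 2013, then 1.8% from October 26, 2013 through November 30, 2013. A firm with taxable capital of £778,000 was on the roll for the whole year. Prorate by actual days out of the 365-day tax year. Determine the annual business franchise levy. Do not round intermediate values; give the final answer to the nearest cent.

£13,653.37

December 1, 2012 – October 25, 2013: 329 days at 1.75% → £778,000 × 1.75% × 329/365 = £12,272.1507
October 26 – November 30, 2013: 36 days at 1.8% → £778,000 × 1.8% × 36/365 = £1,381.2164
Total = £13,653.3671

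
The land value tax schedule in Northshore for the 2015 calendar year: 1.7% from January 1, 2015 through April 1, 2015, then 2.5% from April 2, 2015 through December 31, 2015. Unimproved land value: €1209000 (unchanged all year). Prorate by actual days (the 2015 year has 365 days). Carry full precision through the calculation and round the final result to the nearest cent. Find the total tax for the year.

€27813.62

January 1 – April 1, 2015: 91 days at 1.7% → €1209000 × 1.7% × 91/365 = €5124.1726
April 2 – December 31, 2015: 274 days at 2.5% → €1209000 × 2.5% × 274/365 = €22689.4521
Total = €27813.6247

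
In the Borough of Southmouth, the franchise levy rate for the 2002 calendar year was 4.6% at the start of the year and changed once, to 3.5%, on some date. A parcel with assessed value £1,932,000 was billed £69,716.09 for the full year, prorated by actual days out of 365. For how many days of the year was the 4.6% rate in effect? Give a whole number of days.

36 days

Let d = days at the first rate; then 365 − d days at the second rate.
£1,932,000 × [4.6%·d + 3.5%·(365−d)] / 365 = £69,716.09
Solving gives d = 36, so the new rate took effect on February 6, 2002.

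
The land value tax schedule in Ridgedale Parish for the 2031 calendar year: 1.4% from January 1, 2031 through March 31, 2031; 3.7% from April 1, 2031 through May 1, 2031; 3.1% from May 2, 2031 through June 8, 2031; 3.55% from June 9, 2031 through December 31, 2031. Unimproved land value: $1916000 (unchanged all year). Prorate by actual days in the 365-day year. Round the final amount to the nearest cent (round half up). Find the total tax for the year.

$57207.04

January 1 – March 31, 2031: 90 days at 1.4% → $1916000 × 1.4% × 90/365 = $6614.1370
April 1 – May 1, 2031: 31 days at 3.7% → $1916000 × 3.7% × 31/365 = $6020.9644
May 2 – June 8, 2031: 38 days at 3.1% → $1916000 × 3.1% × 38/365 = $6183.6932
June 9 – December 31, 2031: 206 days at 3.55% → $1916000 × 3.55% × 206/365 = $38388.2411
Total = $57207.0356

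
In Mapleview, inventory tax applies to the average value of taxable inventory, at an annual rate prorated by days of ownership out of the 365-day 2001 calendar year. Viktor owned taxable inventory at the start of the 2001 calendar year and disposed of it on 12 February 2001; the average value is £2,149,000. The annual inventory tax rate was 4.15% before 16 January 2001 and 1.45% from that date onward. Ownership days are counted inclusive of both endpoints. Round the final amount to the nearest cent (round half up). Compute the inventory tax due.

1 January – 15 January 2001: 15 days at 4.15% → £2,149,000 × 4.15% × 15/365 = £3,665.0753
16 January – 12 February 2001: 28 days at 1.45% → £2,149,000 × 1.45% × 28/365 = £2,390.3945
Total = £6,055.4699

£6,055.47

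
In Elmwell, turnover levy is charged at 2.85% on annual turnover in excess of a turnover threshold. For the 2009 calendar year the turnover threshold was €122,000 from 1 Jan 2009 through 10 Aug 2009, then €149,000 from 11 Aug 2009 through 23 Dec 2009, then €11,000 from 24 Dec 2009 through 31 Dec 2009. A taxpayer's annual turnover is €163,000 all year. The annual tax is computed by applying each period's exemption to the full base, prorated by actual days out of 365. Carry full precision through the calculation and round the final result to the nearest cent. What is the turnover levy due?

€953.23

1 Jan – 10 Aug 2009: 222 days, exemption €122,000 → (€163,000 − €122,000) × 2.85% × 222/365 = €710.7041
11 Aug – 23 Dec 2009: 135 days, exemption €149,000 → (€163,000 − €149,000) × 2.85% × 135/365 = €147.5753
24 Dec – 31 Dec 2009: 8 days, exemption €11,000 → (€163,000 − €11,000) × 2.85% × 8/365 = €94.9479
Total = €953.2274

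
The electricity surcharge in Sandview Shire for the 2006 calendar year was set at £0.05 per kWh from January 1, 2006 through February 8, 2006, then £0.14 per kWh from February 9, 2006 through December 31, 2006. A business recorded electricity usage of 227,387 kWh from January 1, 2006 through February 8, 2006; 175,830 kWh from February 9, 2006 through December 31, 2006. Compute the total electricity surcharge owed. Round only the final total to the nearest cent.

January 1 – February 8, 2006: 227,387 kWh at £0.05/kWh → £11,369.35
February 9 – December 31, 2006: 175,830 kWh at £0.14/kWh → £24,616.20

£35,985.55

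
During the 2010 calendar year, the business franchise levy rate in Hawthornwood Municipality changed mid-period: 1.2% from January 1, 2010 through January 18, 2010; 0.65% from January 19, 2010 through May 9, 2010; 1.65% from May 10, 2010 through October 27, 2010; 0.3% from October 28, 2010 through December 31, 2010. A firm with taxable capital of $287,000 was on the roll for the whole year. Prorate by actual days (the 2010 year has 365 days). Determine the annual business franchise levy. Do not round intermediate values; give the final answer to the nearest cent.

$3,109.04

January 1 – January 18, 2010: 18 days at 1.2% → $287,000 × 1.2% × 18/365 = $169.8411
January 19 – May 9, 2010: 111 days at 0.65% → $287,000 × 0.65% × 111/365 = $567.3164
May 10 – October 27, 2010: 171 days at 1.65% → $287,000 × 1.65% × 171/365 = $2,218.5493
October 28 – December 31, 2010: 65 days at 0.3% → $287,000 × 0.3% × 65/365 = $153.3288
Total = $3,109.0356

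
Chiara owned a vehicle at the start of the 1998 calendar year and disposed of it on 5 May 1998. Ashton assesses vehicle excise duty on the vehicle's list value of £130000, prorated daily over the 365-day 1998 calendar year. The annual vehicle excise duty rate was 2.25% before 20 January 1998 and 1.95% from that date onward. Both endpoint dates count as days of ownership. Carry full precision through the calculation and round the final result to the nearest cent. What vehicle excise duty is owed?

1 January – 19 January 1998: 19 days at 2.25% → £130000 × 2.25% × 19/365 = £152.2603
20 January – 5 May 1998: 106 days at 1.95% → £130000 × 1.95% × 106/365 = £736.1918
Total = £888.4521

£888.45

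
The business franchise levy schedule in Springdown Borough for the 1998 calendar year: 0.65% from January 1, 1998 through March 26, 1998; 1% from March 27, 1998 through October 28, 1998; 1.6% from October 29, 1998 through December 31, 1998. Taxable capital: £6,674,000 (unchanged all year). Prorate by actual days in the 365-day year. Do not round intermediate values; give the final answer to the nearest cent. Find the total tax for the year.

January 1 – March 26, 1998: 85 days at 0.65% → £6,674,000 × 0.65% × 85/365 = £10,102.4247
March 27 – October 28, 1998: 216 days at 1% → £6,674,000 × 1% × 216/365 = £39,495.4521
October 29 – December 31, 1998: 64 days at 1.6% → £6,674,000 × 1.6% × 64/365 = £18,723.7699
Total = £68,321.6466

£68,321.65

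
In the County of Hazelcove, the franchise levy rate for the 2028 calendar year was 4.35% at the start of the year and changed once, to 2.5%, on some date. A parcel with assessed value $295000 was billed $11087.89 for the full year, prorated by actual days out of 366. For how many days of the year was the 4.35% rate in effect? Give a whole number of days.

Let d = days at the first rate; then 366 − d days at the second rate.
$295000 × [4.35%·d + 2.5%·(366−d)] / 366 = $11087.89
Solving gives d = 249, so the new rate took effect on 6 Sep 2028.

249 days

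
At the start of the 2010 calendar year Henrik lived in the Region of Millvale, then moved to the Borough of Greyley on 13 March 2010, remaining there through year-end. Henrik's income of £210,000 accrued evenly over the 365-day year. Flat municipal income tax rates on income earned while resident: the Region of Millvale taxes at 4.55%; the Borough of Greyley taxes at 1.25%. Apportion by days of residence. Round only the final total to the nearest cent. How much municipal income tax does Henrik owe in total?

The Region of Millvale, 1 January – 12 March 2010: 71 days → £210,000 × 4.55% × 71/365 = £1,858.6438
The Borough of Greyley, 13 March – 31 December 2010: 294 days → £210,000 × 1.25% × 294/365 = £2,114.3836
Total = £3,973.0274

£3,973.03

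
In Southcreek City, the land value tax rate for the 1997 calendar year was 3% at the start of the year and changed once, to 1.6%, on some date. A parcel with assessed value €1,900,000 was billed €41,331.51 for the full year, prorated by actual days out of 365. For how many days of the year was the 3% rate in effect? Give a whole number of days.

Let d = days at the first rate; then 365 − d days at the second rate.
€1,900,000 × [3%·d + 1.6%·(365−d)] / 365 = €41,331.51
Solving gives d = 150, so the new rate took effect on 31 May 1997.

150 days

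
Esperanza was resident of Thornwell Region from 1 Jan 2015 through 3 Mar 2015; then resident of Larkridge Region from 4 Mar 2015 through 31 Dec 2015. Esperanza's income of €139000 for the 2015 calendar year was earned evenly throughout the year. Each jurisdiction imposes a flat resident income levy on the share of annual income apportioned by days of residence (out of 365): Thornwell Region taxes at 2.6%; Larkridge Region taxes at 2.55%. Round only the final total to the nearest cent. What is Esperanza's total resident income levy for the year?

Thornwell Region, 1 Jan – 3 Mar 2015: 62 days → €139000 × 2.6% × 62/365 = €613.8849
Larkridge Region, 4 Mar – 31 Dec 2015: 303 days → €139000 × 2.55% × 303/365 = €2942.4205
Total = €3556.3055

€3556.31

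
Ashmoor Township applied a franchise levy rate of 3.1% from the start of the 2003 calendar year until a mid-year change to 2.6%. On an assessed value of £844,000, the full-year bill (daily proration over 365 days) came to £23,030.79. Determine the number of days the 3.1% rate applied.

94 days

Let d = days at the first rate; then 365 − d days at the second rate.
£844,000 × [3.1%·d + 2.6%·(365−d)] / 365 = £23,030.79
Solving gives d = 94, so the new rate took effect on April 5, 2003.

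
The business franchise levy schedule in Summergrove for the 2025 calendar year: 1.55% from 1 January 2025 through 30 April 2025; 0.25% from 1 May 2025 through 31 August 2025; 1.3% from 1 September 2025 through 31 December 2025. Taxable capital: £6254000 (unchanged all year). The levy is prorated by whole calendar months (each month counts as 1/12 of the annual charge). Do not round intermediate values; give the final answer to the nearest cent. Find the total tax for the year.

1 January – 30 April 2025: 4 months at 1.55% → £6254000 × 1.55% × 4/12 = £32312.3333
1 May – 31 August 2025: 4 months at 0.25% → £6254000 × 0.25% × 4/12 = £5211.6667
1 September – 31 December 2025: 4 months at 1.3% → £6254000 × 1.3% × 4/12 = £27100.6667
Total = £64624.6667

£64624.67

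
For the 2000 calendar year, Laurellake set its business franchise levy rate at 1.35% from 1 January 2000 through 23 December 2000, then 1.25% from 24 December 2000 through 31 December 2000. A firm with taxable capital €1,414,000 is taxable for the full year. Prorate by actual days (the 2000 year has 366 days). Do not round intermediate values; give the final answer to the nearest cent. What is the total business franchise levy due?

€19,058.09

1 January – 23 December 2000: 358 days at 1.35% → €1,414,000 × 1.35% × 358/366 = €18,671.7541
24 December – 31 December 2000: 8 days at 1.25% → €1,414,000 × 1.25% × 8/366 = €386.3388
Total = €19,058.0929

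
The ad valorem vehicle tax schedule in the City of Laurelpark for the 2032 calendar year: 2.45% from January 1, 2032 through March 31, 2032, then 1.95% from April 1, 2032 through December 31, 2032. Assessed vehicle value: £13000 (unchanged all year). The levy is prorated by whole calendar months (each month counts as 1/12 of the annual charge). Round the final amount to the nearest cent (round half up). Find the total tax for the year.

£269.75

January 1 – March 31, 2032: 3 months at 2.45% → £13000 × 2.45% × 3/12 = £79.6250
April 1 – December 31, 2032: 9 months at 1.95% → £13000 × 1.95% × 9/12 = £190.1250
Total = £269.7500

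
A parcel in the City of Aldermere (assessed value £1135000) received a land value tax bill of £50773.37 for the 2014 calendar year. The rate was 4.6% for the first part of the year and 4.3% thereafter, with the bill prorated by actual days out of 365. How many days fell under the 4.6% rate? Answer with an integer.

211 days

Let d = days at the first rate; then 365 − d days at the second rate.
£1135000 × [4.6%·d + 4.3%·(365−d)] / 365 = £50773.37
Solving gives d = 211, so the new rate took effect on 31 July 2014.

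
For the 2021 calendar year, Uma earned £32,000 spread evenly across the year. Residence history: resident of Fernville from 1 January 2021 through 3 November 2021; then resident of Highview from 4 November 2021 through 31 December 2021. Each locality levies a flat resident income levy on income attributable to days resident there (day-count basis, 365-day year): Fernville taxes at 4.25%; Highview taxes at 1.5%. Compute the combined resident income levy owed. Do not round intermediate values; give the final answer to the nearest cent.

Fernville, 1 January – 3 November 2021: 307 days → £32,000 × 4.25% × 307/365 = £1,143.8904
Highview, 4 November – 31 December 2021: 58 days → £32,000 × 1.5% × 58/365 = £76.2740
Total = £1,220.1644

£1,220.16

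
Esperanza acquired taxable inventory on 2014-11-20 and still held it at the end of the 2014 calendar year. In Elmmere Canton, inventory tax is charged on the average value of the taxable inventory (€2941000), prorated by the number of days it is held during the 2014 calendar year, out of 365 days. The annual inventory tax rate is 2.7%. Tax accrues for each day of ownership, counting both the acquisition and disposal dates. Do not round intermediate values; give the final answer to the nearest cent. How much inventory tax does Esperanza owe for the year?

Days held (2014-11-20 to 2014-12-31): 42 out of 365
Tax = €2941000 × 2.7% × 42/365 = €9137.2438

€9137.24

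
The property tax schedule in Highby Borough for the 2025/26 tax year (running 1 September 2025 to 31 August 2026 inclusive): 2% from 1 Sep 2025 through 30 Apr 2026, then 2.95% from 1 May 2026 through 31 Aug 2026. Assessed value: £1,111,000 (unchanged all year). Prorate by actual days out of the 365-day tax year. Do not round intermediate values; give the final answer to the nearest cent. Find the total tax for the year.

1 Sep 2025 – 30 Apr 2026: 242 days at 2% → £1,111,000 × 2% × 242/365 = £14,732.1644
1 May – 31 Aug 2026: 123 days at 2.95% → £1,111,000 × 2.95% × 123/365 = £11,044.5575
Total = £25,776.7219

£25,776.72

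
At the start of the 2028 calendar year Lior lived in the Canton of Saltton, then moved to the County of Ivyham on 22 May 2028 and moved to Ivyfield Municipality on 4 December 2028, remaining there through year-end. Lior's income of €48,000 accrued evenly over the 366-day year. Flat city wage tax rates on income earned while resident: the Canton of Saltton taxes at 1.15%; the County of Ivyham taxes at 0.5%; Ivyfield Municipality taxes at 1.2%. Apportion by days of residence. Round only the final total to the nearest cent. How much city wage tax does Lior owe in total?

€386.75

The Canton of Saltton, 1 January – 21 May 2028: 142 days → €48,000 × 1.15% × 142/366 = €214.1639
The County of Ivyham, 22 May – 3 December 2028: 196 days → €48,000 × 0.5% × 196/366 = €128.5246
Ivyfield Municipality, 4 December – 31 December 2028: 28 days → €48,000 × 1.2% × 28/366 = €44.0656
Total = €386.7541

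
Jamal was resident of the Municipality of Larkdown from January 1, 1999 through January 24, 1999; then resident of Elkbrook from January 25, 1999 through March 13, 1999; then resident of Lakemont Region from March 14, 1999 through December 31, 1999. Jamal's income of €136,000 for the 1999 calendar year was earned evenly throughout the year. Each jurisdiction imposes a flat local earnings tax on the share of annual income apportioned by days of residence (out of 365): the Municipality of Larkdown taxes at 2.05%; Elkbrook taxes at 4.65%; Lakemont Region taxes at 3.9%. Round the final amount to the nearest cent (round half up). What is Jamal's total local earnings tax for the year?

€5,272.70

The Municipality of Larkdown, January 1 – January 24, 1999: 24 days → €136,000 × 2.05% × 24/365 = €183.3205
Elkbrook, January 25 – March 13, 1999: 48 days → €136,000 × 4.65% × 48/365 = €831.6493
Lakemont Region, March 14 – December 31, 1999: 293 days → €136,000 × 3.9% × 293/365 = €4,257.7315
Total = €5,272.7014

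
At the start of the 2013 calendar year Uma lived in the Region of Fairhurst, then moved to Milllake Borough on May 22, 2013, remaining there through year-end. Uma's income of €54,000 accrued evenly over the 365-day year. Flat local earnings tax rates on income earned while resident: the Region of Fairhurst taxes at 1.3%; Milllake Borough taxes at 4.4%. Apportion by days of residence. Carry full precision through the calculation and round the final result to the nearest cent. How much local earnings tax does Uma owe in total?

The Region of Fairhurst, January 1 – May 21, 2013: 141 days → €54,000 × 1.3% × 141/365 = €271.1836
Milllake Borough, May 22 – December 31, 2013: 224 days → €54,000 × 4.4% × 224/365 = €1,458.1479
Total = €1,729.3315

€1,729.33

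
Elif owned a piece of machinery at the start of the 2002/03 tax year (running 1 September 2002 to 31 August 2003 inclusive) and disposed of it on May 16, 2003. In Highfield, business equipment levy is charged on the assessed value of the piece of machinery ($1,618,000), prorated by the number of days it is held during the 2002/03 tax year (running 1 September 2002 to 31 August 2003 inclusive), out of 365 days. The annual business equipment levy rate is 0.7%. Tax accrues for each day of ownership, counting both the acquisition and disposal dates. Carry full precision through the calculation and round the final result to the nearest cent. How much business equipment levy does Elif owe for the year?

$8,005.78

Days held (September 1, 2002 – May 16, 2003): 258 out of 365
Tax = $1,618,000 × 0.7% × 258/365 = $8,005.7753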